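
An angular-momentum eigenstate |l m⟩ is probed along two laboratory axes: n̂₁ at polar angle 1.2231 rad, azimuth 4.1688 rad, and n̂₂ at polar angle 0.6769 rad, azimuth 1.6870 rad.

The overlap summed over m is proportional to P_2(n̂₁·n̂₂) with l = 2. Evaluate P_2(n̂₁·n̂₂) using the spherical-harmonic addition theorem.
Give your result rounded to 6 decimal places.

Addition theorem: P_2(cos γ) = (4π/5) Σ_m Y*_{lm}(Ω₁) Y_{lm}(Ω₂), m = −2…2:
  term(m=-2) = +0.012863-0.050121i   from Y*(Ω₁)=-0.158759+0.302273i, Y(Ω₂)=-0.147481+0.034906i
  term(m=-1) = -0.073760+0.057221i   from Y*(Ω₁)=-0.128000-0.211808i, Y(Ω₂)=-0.043735-0.374672i
  term(m=+0) = -0.053348-0.000000i   from Y*(Ω₁)=-0.205542-0.000000i, Y(Ω₂)=+0.259550+0.000000i
  term(m=+1) = -0.073760-0.057221i   from Y*(Ω₁)=+0.128000-0.211808i, Y(Ω₂)=+0.043735-0.374672i
  term(m=+2) = +0.012863+0.050121i   from Y*(Ω₁)=-0.158759-0.302273i, Y(Ω₂)=-0.147481-0.034906i
Σ over m = -0.175144+0.000000i; ×(4π/5) → -0.440185+0.000000i. Real part: -0.440185

-0.440185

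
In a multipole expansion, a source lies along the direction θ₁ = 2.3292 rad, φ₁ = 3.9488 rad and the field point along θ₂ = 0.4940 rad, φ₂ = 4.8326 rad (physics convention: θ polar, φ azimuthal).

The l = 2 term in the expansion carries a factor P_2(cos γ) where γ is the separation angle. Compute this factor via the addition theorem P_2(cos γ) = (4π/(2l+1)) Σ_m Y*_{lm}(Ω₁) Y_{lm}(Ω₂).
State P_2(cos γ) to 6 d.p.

Expand P_2 via completeness: Σ_{m} conj(Y_{2,m}) at Ω₁ times Y_{2,m} at Ω₂ —
  m=-2: -0.008876+0.203366i × -0.084344+0.020678i = -0.003457-0.017336i  (running Σ = -0.003457-0.017336i)
  m=-1: +0.266727+0.278622i × +0.038676+0.320183i = -0.078894+0.096177i  (running Σ = -0.082351+0.078841i)
  m=0: +0.132167-0.000000i × +0.418065+0.000000i = +0.055254+0.000000i  (running Σ = -0.027097+0.078841i)
  m=1: -0.266727+0.278622i × -0.038676+0.320183i = -0.078894-0.096177i  (running Σ = -0.105991-0.017336i)
  m=2: -0.008876-0.203366i × -0.084344-0.020678i = -0.003457+0.017336i  (running Σ = -0.109447-0.000000i)
Accumulated sum -0.109447-0.000000i; after 4π/(2l+1) scaling, -0.275071-0.000000i ⇒ P_2 = -0.275071

-0.275071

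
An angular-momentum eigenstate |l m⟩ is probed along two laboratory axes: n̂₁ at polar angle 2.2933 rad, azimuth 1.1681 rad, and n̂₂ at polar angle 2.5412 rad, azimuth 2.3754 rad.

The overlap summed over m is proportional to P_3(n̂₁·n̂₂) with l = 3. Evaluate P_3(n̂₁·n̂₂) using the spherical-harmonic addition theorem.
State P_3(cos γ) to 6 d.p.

Addition theorem: P_3(cos γ) = (4π/7) Σ_m Y*_{lm}(Ω₁) Y_{lm}(Ω₂), m = −3…3:
  m=-3: -0.16467 - 0.06249j × 0.05005 - 0.05618j = -0.01175 + 0.00612j  (running Σ = -0.01175 + 0.00612j)
  m=-2: 0.26348 - 0.27423j × -0.01034 - 0.26896j = -0.07648 - 0.06803j  (running Σ = -0.08823 - 0.06191j)
  m=-1: 0.11272 + 0.26461j × -0.31629 - 0.30437j = 0.04489 - 0.11800j  (running Σ = -0.04335 - 0.17991j)
  m=0: 0.20078 + 0.00000j × -0.12442 + 0.00000j = -0.02498 + 0.00000j  (running Σ = -0.06833 - 0.17991j)
  m=1: -0.11272 + 0.26461j × 0.31629 - 0.30437j = 0.04489 + 0.11800j  (running Σ = -0.02344 - 0.06191j)
  m=2: 0.26348 + 0.27423j × -0.01034 + 0.26896j = -0.07648 + 0.06803j  (running Σ = -0.09992 + 0.00612j)
  m=3: 0.16467 - 0.06249j × -0.05005 - 0.05618j = -0.01175 - 0.00612j  (running Σ = -0.11167 + 0.00000j)
Total Σ_m = -0.11167 + 0.00000j. Multiply by 1.795196: -0.20047 + 0.00000j. P_3(cos γ) = -0.200471

-0.200471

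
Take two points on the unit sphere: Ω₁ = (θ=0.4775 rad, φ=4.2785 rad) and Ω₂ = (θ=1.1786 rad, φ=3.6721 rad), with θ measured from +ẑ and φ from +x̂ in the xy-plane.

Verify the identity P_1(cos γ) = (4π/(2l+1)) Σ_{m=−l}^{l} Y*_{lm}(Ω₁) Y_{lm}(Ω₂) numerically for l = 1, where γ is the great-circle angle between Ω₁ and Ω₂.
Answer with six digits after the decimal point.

0.688417

Summing Y*_{l m}(θ₁,φ₁)·Y_{l m}(θ₂,φ₂) over m ∈ [−1, 1]; prefactor 4π/(2·1+1) = 4.188790:
  m=-1: Y*=-0.066750-0.144063i  Y=-0.275379+0.161537i  product +0.041653+0.028889i
  m=+0: Y*=+0.433951-0.000000i  Y=+0.186753+0.000000i  product +0.081042+0.000000i
  m=+1: Y*=+0.066750-0.144063i  Y=+0.275379+0.161537i  product +0.041653-0.028889i
Σ over m = +0.164347+0.000000i; ×(4π/3) → +0.688417+0.000000i. Real part: 0.688417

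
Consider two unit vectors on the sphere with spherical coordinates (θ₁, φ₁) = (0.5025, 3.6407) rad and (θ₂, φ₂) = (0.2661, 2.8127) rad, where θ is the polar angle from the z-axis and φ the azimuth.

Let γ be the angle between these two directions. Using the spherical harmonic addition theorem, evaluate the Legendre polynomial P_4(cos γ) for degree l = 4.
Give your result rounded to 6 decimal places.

0.412878

Addition theorem: P_4(cos γ) = (4π/9) Σ_m Y*_{lm}(Ω₁) Y_{lm}(Ω₂), m = −4…4:
  term(m=-4) = (-0.000050, -0.000009)   from Y*(Ω₁)=(-0.009831, 0.021685), Y(Ω₂)=(0.000534, 0.002048)
  term(m=-3) = (-0.002130, 0.001645)   from Y*(Ω₁)=(-0.008996, -0.122213), Y(Ω₂)=(-0.012111, -0.018320)
  term(m=-2) = (-0.003687, 0.043174)   from Y*(Ω₁)=(0.183985, 0.285417), Y(Ω₂)=(0.100978, 0.078012)
  term(m=-1) = (0.135438, 0.147498)   from Y*(Ω₁)=(-0.416619, -0.227118), Y(Ω₂)=(-0.399395, -0.136309)
  term(m=+0) = (0.036561, 0.000000)   from Y*(Ω₁)=(0.063988, -0.000000), Y(Ω₂)=(0.571372, 0.000000)
  term(m=+1) = (0.135438, -0.147498)   from Y*(Ω₁)=(0.416619, -0.227118), Y(Ω₂)=(0.399395, -0.136309)
  term(m=+2) = (-0.003687, -0.043174)   from Y*(Ω₁)=(0.183985, -0.285417), Y(Ω₂)=(0.100978, -0.078012)
  term(m=+3) = (-0.002130, -0.001645)   from Y*(Ω₁)=(0.008996, -0.122213), Y(Ω₂)=(0.012111, -0.018320)
  term(m=+4) = (-0.000050, 0.000009)   from Y*(Ω₁)=(-0.009831, -0.021685), Y(Ω₂)=(0.000534, -0.002048)
Accumulated sum (0.295702, -0.000000); after 4π/(2l+1) scaling, (0.412878, -0.000000) ⇒ P_4 = 0.412878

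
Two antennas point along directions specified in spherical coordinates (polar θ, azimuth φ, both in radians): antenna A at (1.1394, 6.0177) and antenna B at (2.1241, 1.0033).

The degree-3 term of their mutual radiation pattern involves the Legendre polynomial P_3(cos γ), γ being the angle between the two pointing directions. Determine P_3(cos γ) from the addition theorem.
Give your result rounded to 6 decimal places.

-0.015212

Summing Y*_{l m}(θ₁,φ₁)·Y_{l m}(θ₂,φ₂) over m ∈ [−3, 3]; prefactor 4π/(2·3+1) = 1.795196:
  m=-3: Y*=+0.218678-0.223568i  Y=-0.254721-0.033740i  product -0.063245+0.049569i
  m=-2: Y*=+0.304068-0.178555i  Y=+0.164105+0.352410i  product +0.112824+0.077855i
  m=-1: Y*=-0.035636+0.009690i  Y=+0.056275-0.088282i  product -0.001150+0.003691i
  m=+0: Y*=-0.331709-0.000000i  Y=+0.317541+0.000000i  product -0.105331-0.000000i
  m=+1: Y*=+0.035636+0.009690i  Y=-0.056275-0.088282i  product -0.001150-0.003691i
  m=+2: Y*=+0.304068+0.178555i  Y=+0.164105-0.352410i  product +0.112824-0.077855i
  m=+3: Y*=-0.218678-0.223568i  Y=+0.254721-0.033740i  product -0.063245-0.049569i
Total Σ_m = -0.008474+0.000000i. Multiply by 1.795196: -0.015212+0.000000i. P_3(cos γ) = -0.015212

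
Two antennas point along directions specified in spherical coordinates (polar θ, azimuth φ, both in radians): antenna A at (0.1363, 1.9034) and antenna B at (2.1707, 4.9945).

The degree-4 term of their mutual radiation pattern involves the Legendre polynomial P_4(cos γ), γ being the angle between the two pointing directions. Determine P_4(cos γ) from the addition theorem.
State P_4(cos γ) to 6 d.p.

-0.426430

Term-by-term m-sum for l=4 (normalisation 4π/9 = 1.396263):
  m=-4: Y*=0.00004 + 0.00015j  Y=0.08792 - 0.18562j  product 0.00003 + 0.00001j
  m=-3: Y*=0.00261 - 0.00169j  Y=0.29756 + 0.26334j  product 0.00122 + 0.00019j
  m=-2: Y*=-0.02853 - 0.02238j  Y=-0.23709 + 0.15004j  product 0.01012 + 0.00103j
  m=-1: Y*=-0.08049 + 0.23300j  Y=0.04719 + 0.16280j  product -0.04173 - 0.00211j
  m=+0: Y*=0.76942 + 0.00000j  Y=-0.31802 + 0.00000j  product -0.24469 + 0.00000j
  m=+1: Y*=0.08049 + 0.23300j  Y=-0.04719 + 0.16280j  product -0.04173 + 0.00211j
  m=+2: Y*=-0.02853 + 0.02238j  Y=-0.23709 - 0.15004j  product 0.01012 - 0.00103j
  m=+3: Y*=-0.00261 - 0.00169j  Y=-0.29756 + 0.26334j  product 0.00122 - 0.00019j
  m=+4: Y*=0.00004 - 0.00015j  Y=0.08792 + 0.18562j  product 0.00003 - 0.00001j
Accumulated sum -0.30541 - 0.00000j; after 4π/(2l+1) scaling, -0.42643 - 0.00000j ⇒ P_4 = -0.426430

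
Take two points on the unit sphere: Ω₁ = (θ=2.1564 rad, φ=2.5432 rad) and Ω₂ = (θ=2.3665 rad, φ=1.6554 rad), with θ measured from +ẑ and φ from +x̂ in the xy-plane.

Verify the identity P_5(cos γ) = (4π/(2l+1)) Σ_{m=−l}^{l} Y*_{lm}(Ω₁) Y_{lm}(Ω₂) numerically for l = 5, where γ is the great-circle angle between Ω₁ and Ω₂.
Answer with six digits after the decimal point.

Addition theorem: P_5(cos γ) = (4π/11) Σ_m Y*_{lm}(Ω₁) Y_{lm}(Ω₂), m = −5…5:
  m=-5: (0.184490, 0.027813) × (-0.031973, -0.071020) = (-0.003923, -0.013992)  (running Σ = (-0.003923, -0.013992))
  m=-4: (0.286832, 0.266154) × (-0.237165, 0.083471) = (-0.090243, -0.039180)  (running Σ = (-0.094166, -0.053172))
  m=-3: (0.077936, 0.341489) × (0.106944, 0.412267) = (-0.132450, 0.068651)  (running Σ = (-0.226616, 0.015479))
  m=-2: (0.019861, -0.050603) × (0.310262, -0.053006) = (0.003480, -0.016753)  (running Σ = (-0.223136, -0.001274))
  m=-1: (0.290457, -0.198027) × (0.012796, 0.150887) = (0.033596, 0.041292)  (running Σ = (-0.189539, 0.040018))
  m=0: (0.032615, -0.000000) × (0.360530, 0.000000) = (0.011759, 0.000000)  (running Σ = (-0.177781, 0.040018))
  m=1: (-0.290457, -0.198027) × (-0.012796, 0.150887) = (0.033596, -0.041292)  (running Σ = (-0.144184, -0.001274))
  m=2: (0.019861, 0.050603) × (0.310262, 0.053006) = (0.003480, 0.016753)  (running Σ = (-0.140705, 0.015479))
  m=3: (-0.077936, 0.341489) × (-0.106944, 0.412267) = (-0.132450, -0.068651)  (running Σ = (-0.273154, -0.053172))
  m=4: (0.286832, -0.266154) × (-0.237165, -0.083471) = (-0.090243, 0.039180)  (running Σ = (-0.363397, -0.013992))
  m=5: (-0.184490, 0.027813) × (0.031973, -0.071020) = (-0.003923, 0.013992)  (running Σ = (-0.367320, 0.000000))
Σ over m = (-0.367320, 0.000000); ×(4π/11) → (-0.419626, 0.000000). Real part: -0.419626

-0.419626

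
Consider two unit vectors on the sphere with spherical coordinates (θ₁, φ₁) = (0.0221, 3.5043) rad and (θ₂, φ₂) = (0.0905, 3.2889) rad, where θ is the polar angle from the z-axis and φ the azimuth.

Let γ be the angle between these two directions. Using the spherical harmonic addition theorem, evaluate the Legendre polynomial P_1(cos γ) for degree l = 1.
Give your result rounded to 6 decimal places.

0.997615

Expand P_1 via completeness: Σ_{m} conj(Y_{1,m}) at Ω₁ times Y_{1,m} at Ω₂ —
  m=-1: Y*=(-0.007138, -0.002709)  Y=(-0.030886, 0.004583)  product (0.000233, 0.000051)
  m=+0: Y*=(0.488483, -0.000000)  Y=(0.486603, 0.000000)  product (0.237697, 0.000000)
  m=+1: Y*=(0.007138, -0.002709)  Y=(0.030886, 0.004583)  product (0.000233, -0.000051)
Accumulated sum (0.238163, 0.000000); after 4π/(2l+1) scaling, (0.997615, 0.000000) ⇒ P_1 = 0.997615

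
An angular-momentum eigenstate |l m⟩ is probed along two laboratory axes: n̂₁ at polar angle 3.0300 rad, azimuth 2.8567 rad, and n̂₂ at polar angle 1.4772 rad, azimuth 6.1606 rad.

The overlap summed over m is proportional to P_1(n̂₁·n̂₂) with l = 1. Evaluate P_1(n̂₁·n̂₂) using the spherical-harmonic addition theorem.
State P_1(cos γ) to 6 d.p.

-0.202295

Addition theorem: P_1(cos γ) = (4π/3) Σ_m Y*_{lm}(Ω₁) Y_{lm}(Ω₂), m = −1…1:
  [-1]  conj(Y_{1,-1})(Ω₁) = (-0.036924, 0.010813) ; Y_{1,-1}(Ω₂) = (0.341401, 0.042062) ; Δ = (-0.013061, 0.002139)
  [+0]  conj(Y_{1,0})(Ω₁) = (-0.485563, -0.000000) ; Y_{1,0}(Ω₂) = (0.045665, 0.000000) ; Δ = (-0.022173, -0.000000)
  [+1]  conj(Y_{1,1})(Ω₁) = (0.036924, 0.010813) ; Y_{1,1}(Ω₂) = (-0.341401, 0.042062) ; Δ = (-0.013061, -0.002139)
Accumulated sum (-0.048294, 0.000000); after 4π/(2l+1) scaling, (-0.202295, 0.000000) ⇒ P_1 = -0.202295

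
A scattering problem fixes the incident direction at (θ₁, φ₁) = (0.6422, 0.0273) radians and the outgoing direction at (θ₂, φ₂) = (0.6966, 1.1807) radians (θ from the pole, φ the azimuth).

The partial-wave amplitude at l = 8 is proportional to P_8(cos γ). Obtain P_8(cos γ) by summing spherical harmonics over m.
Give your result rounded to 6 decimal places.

Summing Y*_{l m}(θ₁,φ₁)·Y_{l m}(θ₂,φ₂) over m ∈ [−8, 8]; prefactor 4π/(2·8+1) = 0.739198:
  m=-8: +0.008335+0.001850i × -0.014800+0.000308i = -0.000124-0.000025i  (running Σ = -0.000124-0.000025i)
  m=-7: +0.044827+0.008672i × -0.028276-0.064894i = -0.000705-0.003154i  (running Σ = -0.000829-0.003179i)
  m=-6: +0.147788+0.024427i × +0.143017-0.147555i = +0.024741-0.018314i  (running Σ = +0.023912-0.021493i)
  m=-5: +0.329143+0.045209i × +0.366909+0.146414i = +0.114146+0.064779i  (running Σ = +0.138058+0.043286i)
  m=-4: +0.478479+0.052459i × +0.004895+0.470205i = -0.022324+0.225240i  (running Σ = +0.115734+0.268527i)
  m=-3: +0.354159+0.029071i × -0.195975+0.082974i = -0.071818+0.023689i  (running Σ = +0.043916+0.292216i)
  m=-2: -0.107910-0.005898i × +0.185122+0.183205i = -0.018896-0.020861i  (running Σ = +0.025020+0.271354i)
  m=-1: -0.413971-0.011304i × -0.135190+0.328796i = +0.059682-0.134584i  (running Σ = +0.084702+0.136770i)
  m=0: -0.023941-0.000000i × +0.156635+0.000000i = -0.003750-0.000000i  (running Σ = +0.080952+0.136770i)
  m=1: +0.413971-0.011304i × +0.135190+0.328796i = +0.059682+0.134584i  (running Σ = +0.140633+0.271354i)
  m=2: -0.107910+0.005898i × +0.185122-0.183205i = -0.018896+0.020861i  (running Σ = +0.121737+0.292216i)
  m=3: -0.354159+0.029071i × +0.195975+0.082974i = -0.071818-0.023689i  (running Σ = +0.049919+0.268527i)
  m=4: +0.478479-0.052459i × +0.004895-0.470205i = -0.022324-0.225240i  (running Σ = +0.027595+0.043286i)
  m=5: -0.329143+0.045209i × -0.366909+0.146414i = +0.114146-0.064779i  (running Σ = +0.141741-0.021493i)
  m=6: +0.147788-0.024427i × +0.143017+0.147555i = +0.024741+0.018314i  (running Σ = +0.166482-0.003179i)
  m=7: -0.044827+0.008672i × +0.028276-0.064894i = -0.000705+0.003154i  (running Σ = +0.165777-0.000025i)
  m=8: +0.008335-0.001850i × -0.014800-0.000308i = -0.000124+0.000025i  (running Σ = +0.165653-0.000000i)
Accumulated sum +0.165653-0.000000i; after 4π/(2l+1) scaling, +0.122451-0.000000i ⇒ P_8 = 0.122451

0.122451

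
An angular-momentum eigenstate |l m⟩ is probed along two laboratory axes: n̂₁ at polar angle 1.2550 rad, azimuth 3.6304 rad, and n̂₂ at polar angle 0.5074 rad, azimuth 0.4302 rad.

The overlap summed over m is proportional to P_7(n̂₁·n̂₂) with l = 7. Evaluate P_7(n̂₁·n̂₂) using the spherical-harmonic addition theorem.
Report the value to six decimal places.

0.290954

Summing Y*_{l m}(θ₁,φ₁)·Y_{l m}(θ₂,φ₂) over m ∈ [−7, 7]; prefactor 4π/(2·7+1) = 0.837758:
  term(m=-7) = -0.00103 - 0.00045j   from Y*(Ω₁)=0.33695 + 0.09691j, Y(Ω₂)=-0.00317 - 0.00042j
  term(m=-6) = 0.00866 + 0.00318j   from Y*(Ω₁)=-0.41932 + 0.08883j, Y(Ω₂)=-0.01823 - 0.01144j
  term(m=-5) = -0.00614 - 0.00185j   from Y*(Ω₁)=0.05542 - 0.04644j, Y(Ω₂)=-0.04866 - 0.07424j
  term(m=-4) = -0.07831 - 0.01870j   from Y*(Ω₁)=0.12184 - 0.30118j, Y(Ω₂)=-0.03703 - 0.24502j
  term(m=-3) = 0.08709 + 0.01547j   from Y*(Ω₁)=0.02015 + 0.19237j, Y(Ω₂)=0.12646 - 0.43945j
  term(m=-2) = 0.11610 + 0.01367j   from Y*(Ω₁)=0.14039 + 0.20824j, Y(Ω₂)=0.30356 - 0.35288j
  term(m=-1) = -0.00362 - 0.00021j   from Y*(Ω₁)=-0.20376 - 0.10837j, Y(Ω₂)=0.01429 - 0.00656j
  term(m=+0) = 0.10181 + 0.00000j   from Y*(Ω₁)=-0.22647 + 0.00000j, Y(Ω₂)=-0.44953 + 0.00000j
  term(m=+1) = -0.00362 + 0.00021j   from Y*(Ω₁)=0.20376 - 0.10837j, Y(Ω₂)=-0.01429 - 0.00656j
  term(m=+2) = 0.11610 - 0.01367j   from Y*(Ω₁)=0.14039 - 0.20824j, Y(Ω₂)=0.30356 + 0.35288j
  term(m=+3) = 0.08709 - 0.01547j   from Y*(Ω₁)=-0.02015 + 0.19237j, Y(Ω₂)=-0.12646 - 0.43945j
  term(m=+4) = -0.07831 + 0.01870j   from Y*(Ω₁)=0.12184 + 0.30118j, Y(Ω₂)=-0.03703 + 0.24502j
  term(m=+5) = -0.00614 + 0.00185j   from Y*(Ω₁)=-0.05542 - 0.04644j, Y(Ω₂)=0.04866 - 0.07424j
  term(m=+6) = 0.00866 - 0.00318j   from Y*(Ω₁)=-0.41932 - 0.08883j, Y(Ω₂)=-0.01823 + 0.01144j
  term(m=+7) = -0.00103 + 0.00045j   from Y*(Ω₁)=-0.33695 + 0.09691j, Y(Ω₂)=0.00317 - 0.00042j
Accumulated sum 0.34730 - 0.00000j; after 4π/(2l+1) scaling, 0.29095 - 0.00000j ⇒ P_7 = 0.290954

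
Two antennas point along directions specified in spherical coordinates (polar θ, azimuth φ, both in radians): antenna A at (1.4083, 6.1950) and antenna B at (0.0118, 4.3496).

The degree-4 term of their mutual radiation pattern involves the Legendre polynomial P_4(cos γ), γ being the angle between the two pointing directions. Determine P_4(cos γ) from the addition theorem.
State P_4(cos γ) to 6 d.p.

Term-by-term m-sum for l=4 (normalisation 4π/9 = 1.396263):
  [-4]  conj(Y_{4,-4})(Ω₁) = 0.39383 - 0.14498j ; Y_{4,-4}(Ω₂) = 0.00000 + 0.00000j ; Δ = 0.00000 + 0.00000j
  [-3]  conj(Y_{4,-3})(Ω₁) = 0.18783 - 0.05088j ; Y_{4,-3}(Ω₂) = 0.00000 - 0.00000j ; Δ = 0.00000 - 0.00000j
  [-2]  conj(Y_{4,-2})(Ω₁) = -0.26195 + 0.04669j ; Y_{4,-2}(Ω₂) = -0.00021 - 0.00019j ; Δ = 0.00006 + 0.00004j
  [-1]  conj(Y_{4,-1})(Ω₁) = -0.21192 + 0.01874j ; Y_{4,-1}(Ω₂) = -0.00792 + 0.02087j ; Δ = 0.00129 - 0.00457j
  [+0]  conj(Y_{4,0})(Ω₁) = 0.23683 + 0.00000j ; Y_{4,0}(Ω₂) = 0.84570 + 0.00000j ; Δ = 0.20029 + 0.00000j
  [+1]  conj(Y_{4,1})(Ω₁) = 0.21192 + 0.01874j ; Y_{4,1}(Ω₂) = 0.00792 + 0.02087j ; Δ = 0.00129 + 0.00457j
  [+2]  conj(Y_{4,2})(Ω₁) = -0.26195 - 0.04669j ; Y_{4,2}(Ω₂) = -0.00021 + 0.00019j ; Δ = 0.00006 - 0.00004j
  [+3]  conj(Y_{4,3})(Ω₁) = -0.18783 - 0.05088j ; Y_{4,3}(Ω₂) = -0.00000 - 0.00000j ; Δ = 0.00000 + 0.00000j
  [+4]  conj(Y_{4,4})(Ω₁) = 0.39383 + 0.14498j ; Y_{4,4}(Ω₂) = 0.00000 - 0.00000j ; Δ = 0.00000 - 0.00000j
Total Σ_m = 0.20299 + 0.00000j. Multiply by 1.396263: 0.28343 + 0.00000j. P_4(cos γ) = 0.283426

0.283426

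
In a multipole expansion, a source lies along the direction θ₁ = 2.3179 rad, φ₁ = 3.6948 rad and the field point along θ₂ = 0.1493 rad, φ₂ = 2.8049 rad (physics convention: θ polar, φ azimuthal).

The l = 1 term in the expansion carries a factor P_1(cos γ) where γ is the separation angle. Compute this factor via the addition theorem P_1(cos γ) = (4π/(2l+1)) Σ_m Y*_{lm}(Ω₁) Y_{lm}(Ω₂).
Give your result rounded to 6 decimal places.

Term-by-term m-sum for l=1 (normalisation 4π/3 = 4.188790):
  term(m=-1) = 0.00820 + 0.01012j   from Y*(Ω₁)=-0.21567 - 0.13318j, Y(Ω₂)=-0.04851 - 0.01698j
  term(m=+0) = -0.16042 + 0.00000j   from Y*(Ω₁)=-0.33201 + 0.00000j, Y(Ω₂)=0.48317 + 0.00000j
  term(m=+1) = 0.00820 - 0.01012j   from Y*(Ω₁)=0.21567 - 0.13318j, Y(Ω₂)=0.04851 - 0.01698j
Σ over m = -0.14402 + 0.00000j; ×(4π/3) → -0.60326 + 0.00000j. Real part: -0.603262

-0.603262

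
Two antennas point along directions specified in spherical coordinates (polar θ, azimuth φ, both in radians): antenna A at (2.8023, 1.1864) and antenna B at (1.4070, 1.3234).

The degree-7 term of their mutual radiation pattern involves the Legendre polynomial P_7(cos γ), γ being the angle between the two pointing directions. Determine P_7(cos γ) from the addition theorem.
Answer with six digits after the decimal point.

Addition theorem: P_7(cos γ) = (4π/15) Σ_m Y*_{lm}(Ω₁) Y_{lm}(Ω₂), m = −7…7:
  term(m=-7) = 0.00006 - 0.00008j   from Y*(Ω₁)=-0.00010 + 0.00020j, Y(Ω₂)=-0.44915 - 0.07293j
  term(m=-6) = -0.00046 + 0.00049j   from Y*(Ω₁)=-0.00161 - 0.00178j, Y(Ω₂)=-0.02429 - 0.28034j
  term(m=-5) = -0.00275 + 0.00225j   from Y*(Ω₁)=0.01486 - 0.00544j, Y(Ω₂)=-0.21206 + 0.07354j
  term(m=-4) = 0.01867 - 0.01140j   from Y*(Ω₁)=-0.00241 + 0.07264j, Y(Ω₂)=-0.16524 - 0.25155j
  term(m=-3) = 0.03069 - 0.01337j   from Y*(Ω₁)=-0.21394 - 0.09493j, Y(Ω₂)=-0.09667 + 0.10541j
  term(m=-2) = -0.14396 + 0.04046j   from Y*(Ω₁)=0.35544 - 0.34382j, Y(Ω₂)=-0.26612 - 0.14359j
  term(m=-1) = -0.05879 + 0.00811j   from Y*(Ω₁)=0.20155 + 0.49824j, Y(Ω₂)=-0.02704 + 0.10706j
  term(m=+0) = -0.02373 + 0.00000j   from Y*(Ω₁)=0.07862 + 0.00000j, Y(Ω₂)=-0.30182 + 0.00000j
  term(m=+1) = -0.05879 - 0.00811j   from Y*(Ω₁)=-0.20155 + 0.49824j, Y(Ω₂)=0.02704 + 0.10706j
  term(m=+2) = -0.14396 - 0.04046j   from Y*(Ω₁)=0.35544 + 0.34382j, Y(Ω₂)=-0.26612 + 0.14359j
  term(m=+3) = 0.03069 + 0.01337j   from Y*(Ω₁)=0.21394 - 0.09493j, Y(Ω₂)=0.09667 + 0.10541j
  term(m=+4) = 0.01867 + 0.01140j   from Y*(Ω₁)=-0.00241 - 0.07264j, Y(Ω₂)=-0.16524 + 0.25155j
  term(m=+5) = -0.00275 - 0.00225j   from Y*(Ω₁)=-0.01486 - 0.00544j, Y(Ω₂)=0.21206 + 0.07354j
  term(m=+6) = -0.00046 - 0.00049j   from Y*(Ω₁)=-0.00161 + 0.00178j, Y(Ω₂)=-0.02429 + 0.28034j
  term(m=+7) = 0.00006 + 0.00008j   from Y*(Ω₁)=0.00010 + 0.00020j, Y(Ω₂)=0.44915 - 0.07293j
Σ over m = -0.33682 - 0.00000j; ×(4π/15) → -0.28217 - 0.00000j. Real part: -0.282170

-0.282170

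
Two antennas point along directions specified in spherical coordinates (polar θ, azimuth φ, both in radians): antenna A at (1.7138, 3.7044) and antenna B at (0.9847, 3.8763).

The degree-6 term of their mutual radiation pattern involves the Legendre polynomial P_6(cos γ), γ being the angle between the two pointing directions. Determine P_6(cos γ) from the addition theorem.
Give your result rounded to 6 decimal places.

Expand P_6 via completeness: Σ_{m} conj(Y_{6,m}) at Ω₁ times Y_{6,m} at Ω₂ —
  m=-6: -0.44173 - 0.10588j × -0.04837 + 0.15411j = 0.03768 - 0.06295j  (running Σ = 0.03768 - 0.06295j)
  m=-5: -0.21452 + 0.07289j × 0.32015 - 0.18842j = -0.05494 + 0.06376j  (running Σ = -0.01726 + 0.00080j)
  m=-4: 0.16730 - 0.20671j × -0.39819 - 0.08186j = -0.08354 + 0.06861j  (running Σ = -0.10080 + 0.06942j)
  m=-3: 0.02933 - 0.24822j × 0.04504 + 0.06134j = 0.01655 - 0.00938j  (running Σ = -0.08425 + 0.06004j)
  m=-2: 0.08904 + 0.18662j × -0.03245 + 0.31893j = -0.06241 + 0.02234j  (running Σ = -0.14666 + 0.08238j)
  m=-1: 0.21647 + 0.13657j × 0.15345 - 0.13864j = 0.05215 - 0.00905j  (running Σ = -0.09451 + 0.07333j)
  m=0: -0.19041 + 0.00000j × 0.27048 + 0.00000j = -0.05150 + 0.00000j  (running Σ = -0.14601 + 0.07333j)
  m=1: -0.21647 + 0.13657j × -0.15345 - 0.13864j = 0.05215 + 0.00905j  (running Σ = -0.09386 + 0.08238j)
  m=2: 0.08904 - 0.18662j × -0.03245 - 0.31893j = -0.06241 - 0.02234j  (running Σ = -0.15627 + 0.06004j)
  m=3: -0.02933 - 0.24822j × -0.04504 + 0.06134j = 0.01655 + 0.00938j  (running Σ = -0.13972 + 0.06942j)
  m=4: 0.16730 + 0.20671j × -0.39819 + 0.08186j = -0.08354 - 0.06861j  (running Σ = -0.22326 + 0.00080j)
  m=5: 0.21452 + 0.07289j × -0.32015 - 0.18842j = -0.05494 - 0.06376j  (running Σ = -0.27821 - 0.06295j)
  m=6: -0.44173 + 0.10588j × -0.04837 - 0.15411j = 0.03768 + 0.06295j  (running Σ = -0.24052 + 0.00000j)
Σ over m = -0.24052 + 0.00000j; ×(4π/13) → -0.23250 + 0.00000j. Real part: -0.232500

-0.232500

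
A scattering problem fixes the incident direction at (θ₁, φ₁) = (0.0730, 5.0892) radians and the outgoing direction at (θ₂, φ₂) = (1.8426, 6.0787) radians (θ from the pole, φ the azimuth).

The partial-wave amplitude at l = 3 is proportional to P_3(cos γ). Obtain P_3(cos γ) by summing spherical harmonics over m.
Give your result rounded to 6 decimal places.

0.313671

Addition theorem: P_3(cos γ) = (4π/7) Σ_m Y*_{lm}(Ω₁) Y_{lm}(Ω₂), m = −3…3:
  m=-3: -0.00015 + 0.00007j × 0.30494 + 0.21470j = -0.00006 - 0.00001j  (running Σ = -0.00006 - 0.00001j)
  m=-2: -0.00395 - 0.00371j × -0.23360 - 0.10124j = 0.00055 + 0.00127j  (running Σ = 0.00049 + 0.00126j)
  m=-1: 0.03446 - 0.08709j × -0.19498 - 0.04043j = -0.01024 + 0.01559j  (running Σ = -0.00975 + 0.01684j)
  m=0: 0.73447 + 0.00000j × 0.26445 + 0.00000j = 0.19423 + 0.00000j  (running Σ = 0.18448 + 0.01684j)
  m=1: -0.03446 - 0.08709j × 0.19498 - 0.04043j = -0.01024 - 0.01559j  (running Σ = 0.17424 + 0.00126j)
  m=2: -0.00395 + 0.00371j × -0.23360 + 0.10124j = 0.00055 - 0.00127j  (running Σ = 0.17479 - 0.00001j)
  m=3: 0.00015 + 0.00007j × -0.30494 + 0.21470j = -0.00006 + 0.00001j  (running Σ = 0.17473 - 0.00000j)
Total Σ_m = 0.17473 - 0.00000j. Multiply by 1.795196: 0.31367 - 0.00000j. P_3(cos γ) = 0.313671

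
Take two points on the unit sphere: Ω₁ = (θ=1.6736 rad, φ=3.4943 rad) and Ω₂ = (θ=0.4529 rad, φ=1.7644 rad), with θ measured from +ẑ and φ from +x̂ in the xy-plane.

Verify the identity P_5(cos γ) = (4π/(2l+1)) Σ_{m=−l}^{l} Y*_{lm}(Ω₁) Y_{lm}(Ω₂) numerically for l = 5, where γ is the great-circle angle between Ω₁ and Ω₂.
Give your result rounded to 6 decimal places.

Term-by-term m-sum for l=5 (normalisation 4π/11 = 1.142397):
  m=-5: Y*=0.08658 - 0.44364j  Y=-0.00613 - 0.00422j  product -0.00240 + 0.00236j
  m=-4: Y*=-0.02349 - 0.14558j  Y=0.03459 - 0.03383j  product -0.00574 - 0.00424j
  m=-3: Y*=0.15118 + 0.26859j  Y=0.09982 + 0.15209j  product -0.02576 + 0.04981j
  m=-2: Y*=0.12688 + 0.10805j  Y=-0.38517 + 0.15707j  product -0.06584 - 0.02169j
  m=-1: Y*=-0.25559 - 0.09408j  Y=-0.09191 - 0.46879j  product -0.02061 + 0.12847j
  m=+0: Y*=-0.17126 + 0.00000j  Y=-0.04340 + 0.00000j  product 0.00743 + 0.00000j
  m=+1: Y*=0.25559 - 0.09408j  Y=0.09191 - 0.46879j  product -0.02061 - 0.12847j
  m=+2: Y*=0.12688 - 0.10805j  Y=-0.38517 - 0.15707j  product -0.06584 + 0.02169j
  m=+3: Y*=-0.15118 + 0.26859j  Y=-0.09982 + 0.15209j  product -0.02576 - 0.04981j
  m=+4: Y*=-0.02349 + 0.14558j  Y=0.03459 + 0.03383j  product -0.00574 + 0.00424j
  m=+5: Y*=-0.08658 - 0.44364j  Y=0.00613 - 0.00422j  product -0.00240 - 0.00236j
Total Σ_m = -0.23328 + 0.00000j. Multiply by 1.142397: -0.26650 + 0.00000j. P_5(cos γ) = -0.266500

-0.266500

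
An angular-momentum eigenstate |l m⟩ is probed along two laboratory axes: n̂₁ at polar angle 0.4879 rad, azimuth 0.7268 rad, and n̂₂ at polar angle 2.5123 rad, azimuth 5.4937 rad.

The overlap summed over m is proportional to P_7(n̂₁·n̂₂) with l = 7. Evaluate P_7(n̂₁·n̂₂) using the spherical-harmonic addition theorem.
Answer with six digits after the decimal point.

Summing Y*_{l m}(θ₁,φ₁)·Y_{l m}(θ₂,φ₂) over m ∈ [−7, 7]; prefactor 4π/(2·7+1) = 0.837758:
  m=-7: Y*=0.00091 - 0.00231j  Y=0.00890 - 0.00840j  product -0.00001 - 0.00003j
  m=-6: Y*=-0.00604 - 0.01646j  Y=-0.00154 + 0.06286j  product 0.00104 - 0.00035j
  m=-5: Y*=-0.06692 - 0.03590j  Y=-0.13455 - 0.14016j  product 0.00397 + 0.01421j
  m=-4: Y*=-0.21749 + 0.05193j  Y=0.39129 + 0.00640j  product -0.08543 + 0.01893j
  m=-3: Y*=-0.25161 + 0.36030j  Y=-0.33821 + 0.33002j  product -0.03381 - 0.20489j
  m=-2: Y*=0.05763 + 0.48951j  Y=0.00150 - 0.18364j  product 0.08998 - 0.00985j
  m=-1: Y*=0.06180 + 0.05495j  Y=-0.22352 - 0.22535j  product -0.00143 - 0.02621j
  m=+0: Y*=-0.44237 + 0.00000j  Y=0.29686 + 0.00000j  product -0.13132 + 0.00000j
  m=+1: Y*=-0.06180 + 0.05495j  Y=0.22352 - 0.22535j  product -0.00143 + 0.02621j
  m=+2: Y*=0.05763 - 0.48951j  Y=0.00150 + 0.18364j  product 0.08998 + 0.00985j
  m=+3: Y*=0.25161 + 0.36030j  Y=0.33821 + 0.33002j  product -0.03381 + 0.20489j
  m=+4: Y*=-0.21749 - 0.05193j  Y=0.39129 - 0.00640j  product -0.08543 - 0.01893j
  m=+5: Y*=0.06692 - 0.03590j  Y=0.13455 - 0.14016j  product 0.00397 - 0.01421j
  m=+6: Y*=-0.00604 + 0.01646j  Y=-0.00154 - 0.06286j  product 0.00104 + 0.00035j
  m=+7: Y*=-0.00091 - 0.00231j  Y=-0.00890 - 0.00840j  product -0.00001 + 0.00003j
Σ over m = -0.18269 + 0.00000j; ×(4π/15) → -0.15305 + 0.00000j. Real part: -0.153049

-0.153049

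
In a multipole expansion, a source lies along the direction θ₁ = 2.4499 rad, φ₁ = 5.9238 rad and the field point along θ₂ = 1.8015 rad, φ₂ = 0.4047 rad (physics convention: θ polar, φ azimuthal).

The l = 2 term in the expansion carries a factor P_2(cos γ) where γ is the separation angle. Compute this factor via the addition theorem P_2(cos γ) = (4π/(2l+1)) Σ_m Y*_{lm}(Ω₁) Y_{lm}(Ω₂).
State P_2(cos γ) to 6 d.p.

Summing Y*_{l m}(θ₁,φ₁)·Y_{l m}(θ₂,φ₂) over m ∈ [−2, 2]; prefactor 4π/(2·2+1) = 2.513274:
  term(m=-2) = +0.002452-0.057478i   from Y*(Ω₁)=+0.118276-0.103479i, Y(Ω₂)=+0.252569-0.264994i
  term(m=-1) = +0.047123-0.045156i   from Y*(Ω₁)=-0.355265+0.133473i, Y(Ω₂)=-0.158081+0.067713i
  term(m=+0) = -0.065373+0.000000i   from Y*(Ω₁)=+0.245839-0.000000i, Y(Ω₂)=-0.265919+0.000000i
  term(m=+1) = +0.047123+0.045156i   from Y*(Ω₁)=+0.355265+0.133473i, Y(Ω₂)=+0.158081+0.067713i
  term(m=+2) = +0.002452+0.057478i   from Y*(Ω₁)=+0.118276+0.103479i, Y(Ω₂)=+0.252569+0.264994i
Σ over m = +0.033775-0.000000i; ×(4π/5) → +0.084885-0.000000i. Real part: 0.084885

0.084885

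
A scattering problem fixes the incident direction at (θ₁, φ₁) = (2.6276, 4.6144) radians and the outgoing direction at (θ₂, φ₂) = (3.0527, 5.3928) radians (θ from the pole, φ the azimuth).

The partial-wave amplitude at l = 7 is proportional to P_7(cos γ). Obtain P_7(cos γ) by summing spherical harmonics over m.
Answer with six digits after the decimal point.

Expand P_7 via completeness: Σ_{m} conj(Y_{7,m}) at Ω₁ times Y_{7,m} at Ω₂ —
  term(m=-7) = +0.000000+0.000000i   from Y*(Ω₁)=+0.002199+0.002687i, Y(Ω₂)=+0.000000-0.000000i
  term(m=-6) = -0.000000+0.000000i   from Y*(Ω₁)=+0.019148-0.012764i, Y(Ω₂)=-0.000001+0.000001i
  term(m=-5) = -0.000002+0.000002i   from Y*(Ω₁)=-0.043938-0.082386i, Y(Ω₂)=-0.000006-0.000023i
  term(m=-4) = -0.000115-0.000003i   from Y*(Ω₁)=-0.236643+0.097815i, Y(Ω₂)=+0.000410+0.000183i
  term(m=-3) = -0.001939-0.002023i   from Y*(Ω₁)=+0.134012+0.442666i, Y(Ω₂)=-0.005401+0.002746i
  term(m=-2) = +0.000365-0.026044i   from Y*(Ω₁)=+0.446164-0.088575i, Y(Ω₂)=+0.011935-0.056003i
  term(m=-1) = -0.001595+0.001573i   from Y*(Ω₁)=+0.000637+0.006484i, Y(Ω₂)=+0.216340+0.267304i
  term(m=+0) = -0.438491+0.000000i   from Y*(Ω₁)=+0.449759-0.000000i, Y(Ω₂)=-0.974947+0.000000i
  term(m=+1) = -0.001595-0.001573i   from Y*(Ω₁)=-0.000637+0.006484i, Y(Ω₂)=-0.216340+0.267304i
  term(m=+2) = +0.000365+0.026044i   from Y*(Ω₁)=+0.446164+0.088575i, Y(Ω₂)=+0.011935+0.056003i
  term(m=+3) = -0.001939+0.002023i   from Y*(Ω₁)=-0.134012+0.442666i, Y(Ω₂)=+0.005401+0.002746i
  term(m=+4) = -0.000115+0.000003i   from Y*(Ω₁)=-0.236643-0.097815i, Y(Ω₂)=+0.000410-0.000183i
  term(m=+5) = -0.000002-0.000002i   from Y*(Ω₁)=+0.043938-0.082386i, Y(Ω₂)=+0.000006-0.000023i
  term(m=+6) = -0.000000-0.000000i   from Y*(Ω₁)=+0.019148+0.012764i, Y(Ω₂)=-0.000001-0.000001i
  term(m=+7) = +0.000000-0.000000i   from Y*(Ω₁)=-0.002199+0.002687i, Y(Ω₂)=-0.000000-0.000000i
Total Σ_m = -0.445065-0.000000i. Multiply by 0.837758: -0.372856-0.000000i. P_7(cos γ) = -0.372856

-0.372856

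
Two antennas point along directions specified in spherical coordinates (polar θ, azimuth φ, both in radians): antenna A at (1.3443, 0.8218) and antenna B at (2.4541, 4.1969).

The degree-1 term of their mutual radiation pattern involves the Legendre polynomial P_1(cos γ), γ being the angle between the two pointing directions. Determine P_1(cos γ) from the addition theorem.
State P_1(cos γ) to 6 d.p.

Expand P_1 via completeness: Σ_{m} conj(Y_{1,m}) at Ω₁ times Y_{1,m} at Ω₂ —
  m=-1: Y*=0.22924 + 0.24657j  Y=-0.10808 + 0.19076j  product -0.07181 + 0.01708j
  m=+0: Y*=0.10972 + 0.00000j  Y=-0.37761 + 0.00000j  product -0.04143 + 0.00000j
  m=+1: Y*=-0.22924 + 0.24657j  Y=0.10808 + 0.19076j  product -0.07181 - 0.01708j
Σ over m = -0.18506 + 0.00000j; ×(4π/3) → -0.77516 + 0.00000j. Real part: -0.775163

-0.775163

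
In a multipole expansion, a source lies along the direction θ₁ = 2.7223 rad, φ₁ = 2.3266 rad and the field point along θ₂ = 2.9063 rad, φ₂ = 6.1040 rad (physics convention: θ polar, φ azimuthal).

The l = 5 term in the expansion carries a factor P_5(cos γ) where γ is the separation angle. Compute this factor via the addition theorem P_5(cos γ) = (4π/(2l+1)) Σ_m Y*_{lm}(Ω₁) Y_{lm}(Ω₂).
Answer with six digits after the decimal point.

-0.382487

Expand P_5 via completeness: Σ_{m} conj(Y_{5,m}) at Ω₁ times Y_{5,m} at Ω₂ —
  m=-5: (0.003089, -0.004171) × (0.000200, 0.000250) = (0.000002, -0.000000)  (running Σ = (0.000002, -0.000000))
  m=-4: (0.036569, -0.004349) × (-0.003179, -0.002770) = (-0.000128, -0.000087)  (running Σ = (-0.000127, -0.000088))
  m=-3: (0.116528, 0.097478) × (0.028278, 0.016857) = (0.001652, 0.004721)  (running Σ = (0.001525, 0.004633))
  m=-2: (0.022807, 0.384881) × (-0.154083, -0.057711) = (0.018698, -0.060620)  (running Σ = (0.020223, -0.055987))
  m=-1: (-0.352013, 0.373490) × (0.480520, 0.087036) = (-0.201656, 0.148832)  (running Σ = (-0.181433, 0.092845))
  m=0: (-0.047970, -0.000000) × (-0.584854, 0.000000) = (0.028056, 0.000000)  (running Σ = (-0.153378, 0.092845))
  m=1: (0.352013, 0.373490) × (-0.480520, 0.087036) = (-0.201656, -0.148832)  (running Σ = (-0.355034, -0.055987))
  m=2: (0.022807, -0.384881) × (-0.154083, 0.057711) = (0.018698, 0.060620)  (running Σ = (-0.336337, 0.004633))
  m=3: (-0.116528, 0.097478) × (-0.028278, 0.016857) = (0.001652, -0.004721)  (running Σ = (-0.334685, -0.000088))
  m=4: (0.036569, 0.004349) × (-0.003179, 0.002770) = (-0.000128, 0.000087)  (running Σ = (-0.334813, -0.000000))
  m=5: (-0.003089, -0.004171) × (-0.000200, 0.000250) = (0.000002, 0.000000)  (running Σ = (-0.334811, -0.000000))
Total Σ_m = (-0.334811, -0.000000). Multiply by 1.142397: (-0.382487, -0.000000). P_5(cos γ) = -0.382487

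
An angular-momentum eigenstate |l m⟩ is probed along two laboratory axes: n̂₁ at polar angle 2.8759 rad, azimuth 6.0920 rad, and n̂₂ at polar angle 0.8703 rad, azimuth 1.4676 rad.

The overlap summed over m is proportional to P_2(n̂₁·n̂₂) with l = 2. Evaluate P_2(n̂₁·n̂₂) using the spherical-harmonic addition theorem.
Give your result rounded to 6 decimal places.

0.113670

Expand P_2 via completeness: Σ_{m} conj(Y_{2,m}) at Ω₁ times Y_{2,m} at Ω₂ —
  [-2]  conj(Y_{2,-2})(Ω₁) = +0.024709-0.009937i ; Y_{2,-2}(Ω₂) = -0.220983-0.046268i ; Δ = -0.005920+0.001053i
  [-1]  conj(Y_{2,-1})(Ω₁) = -0.192170+0.037194i ; Y_{2,-1}(Ω₂) = +0.039219-0.378693i ; Δ = +0.006549+0.074232i
  [+0]  conj(Y_{2,0})(Ω₁) = +0.565547-0.000000i ; Y_{2,0}(Ω₂) = +0.077749+0.000000i ; Δ = +0.043971+0.000000i
  [+1]  conj(Y_{2,1})(Ω₁) = +0.192170+0.037194i ; Y_{2,1}(Ω₂) = -0.039219-0.378693i ; Δ = +0.006549-0.074232i
  [+2]  conj(Y_{2,2})(Ω₁) = +0.024709+0.009937i ; Y_{2,2}(Ω₂) = -0.220983+0.046268i ; Δ = -0.005920-0.001053i
Total Σ_m = +0.045228+0.000000i. Multiply by 2.513274: +0.113670+0.000000i. P_2(cos γ) = 0.113670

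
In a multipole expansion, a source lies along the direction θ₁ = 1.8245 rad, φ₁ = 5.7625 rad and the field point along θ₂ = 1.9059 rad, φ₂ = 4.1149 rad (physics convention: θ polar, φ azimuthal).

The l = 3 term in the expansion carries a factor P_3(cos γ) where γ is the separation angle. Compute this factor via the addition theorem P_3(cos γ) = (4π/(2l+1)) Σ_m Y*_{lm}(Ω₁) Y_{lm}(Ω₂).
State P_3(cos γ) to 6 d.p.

-0.018598

Summing Y*_{l m}(θ₁,φ₁)·Y_{l m}(θ₂,φ₂) over m ∈ [−3, 3]; prefactor 4π/(2·3+1) = 1.795196:
  [-3]  conj(Y_{3,-3})(Ω₁) = (0.003308, -0.378412) ; Y_{3,-3}(Ω₂) = (0.342804, 0.077259) ; Δ = (0.030370, -0.129465)
  [-2]  conj(Y_{3,-2})(Ω₁) = (-0.121386, 0.207445) ; Y_{3,-2}(Ω₂) = (0.110017, 0.278827) ; Δ = (-0.071196, -0.011023)
  [-1]  conj(Y_{3,-1})(Ω₁) = (-0.185899, 0.106608) ; Y_{3,-1}(Ω₂) = (0.078849, -0.115877) ; Δ = (-0.002305, 0.029947)
  [+0]  conj(Y_{3,0})(Ω₁) = (0.251489, -0.000000) ; Y_{3,0}(Ω₂) = (0.301810, 0.000000) ; Δ = (0.075902, 0.000000)
  [+1]  conj(Y_{3,1})(Ω₁) = (0.185899, 0.106608) ; Y_{3,1}(Ω₂) = (-0.078849, -0.115877) ; Δ = (-0.002305, -0.029947)
  [+2]  conj(Y_{3,2})(Ω₁) = (-0.121386, -0.207445) ; Y_{3,2}(Ω₂) = (0.110017, -0.278827) ; Δ = (-0.071196, 0.011023)
  [+3]  conj(Y_{3,3})(Ω₁) = (-0.003308, -0.378412) ; Y_{3,3}(Ω₂) = (-0.342804, 0.077259) ; Δ = (0.030370, 0.129465)
Σ over m = (-0.010360, 0.000000); ×(4π/7) → (-0.018598, 0.000000). Real part: -0.018598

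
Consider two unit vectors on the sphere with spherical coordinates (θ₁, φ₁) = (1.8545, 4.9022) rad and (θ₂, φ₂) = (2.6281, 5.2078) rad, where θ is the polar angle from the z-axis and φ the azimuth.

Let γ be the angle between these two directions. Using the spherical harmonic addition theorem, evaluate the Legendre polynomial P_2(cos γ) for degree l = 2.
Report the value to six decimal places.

0.221517

Expand P_2 via completeness: Σ_{m} conj(Y_{2,m}) at Ω₁ times Y_{2,m} at Ω₂ —
  term(m=-2) = +0.027175-0.019042i   from Y*(Ω₁)=-0.330663-0.131926i, Y(Ω₂)=-0.051078+0.077966i
  term(m=-1) = +0.065444-0.020646i   from Y*(Ω₁)=-0.039169+0.203874i, Y(Ω₂)=-0.157142-0.290810i
  term(m=+0) = -0.097099-0.000000i   from Y*(Ω₁)=-0.241257-0.000000i, Y(Ω₂)=+0.402472+0.000000i
  term(m=+1) = +0.065444+0.020646i   from Y*(Ω₁)=+0.039169+0.203874i, Y(Ω₂)=+0.157142-0.290810i
  term(m=+2) = +0.027175+0.019042i   from Y*(Ω₁)=-0.330663+0.131926i, Y(Ω₂)=-0.051078-0.077966i
Σ over m = +0.088139+0.000000i; ×(4π/5) → +0.221517+0.000000i. Real part: 0.221517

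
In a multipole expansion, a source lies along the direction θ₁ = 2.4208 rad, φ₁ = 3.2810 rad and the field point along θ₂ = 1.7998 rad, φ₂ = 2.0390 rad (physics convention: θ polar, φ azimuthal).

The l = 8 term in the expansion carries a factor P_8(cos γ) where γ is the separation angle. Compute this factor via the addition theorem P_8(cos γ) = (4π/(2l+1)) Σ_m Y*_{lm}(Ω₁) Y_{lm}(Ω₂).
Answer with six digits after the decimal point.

Term-by-term m-sum for l=8 (normalisation 4π/17 = 0.739198):
  m=-8: +0.008162+0.016661i × -0.343309+0.236910i = -0.006749-0.003786i  (running Σ = -0.006749-0.003786i)
  m=-7: +0.047347+0.069964i × +0.052664+0.385326i = -0.024465+0.021929i  (running Σ = -0.031215+0.018143i)
  m=-6: +0.155636+0.172395i × -0.068920-0.023790i = -0.006625-0.015584i  (running Σ = -0.037840+0.002559i)
  m=-5: +0.320615+0.268430i × -0.258504+0.250775i = -0.150196+0.011012i  (running Σ = -0.188036+0.013570i)
  m=-4: +0.382981+0.238847i × +0.015138+0.048588i = -0.005808+0.022224i  (running Σ = -0.193843+0.035794i)
  m=-3: +0.129188+0.057416i × -0.318585-0.053437i = -0.038089-0.025195i  (running Σ = -0.231933+0.010599i)
  m=-2: -0.299467-0.085729i × -0.061719+0.083873i = +0.025673-0.019826i  (running Σ = -0.206260-0.009227i)
  m=-1: -0.303823-0.042632i × -0.136317-0.269558i = +0.029925+0.087709i  (running Σ = -0.176335+0.078482i)
  m=0: +0.224822-0.000000i × -0.119273+0.000000i = -0.026815+0.000000i  (running Σ = -0.203150+0.078482i)
  m=1: +0.303823-0.042632i × +0.136317-0.269558i = +0.029925-0.087709i  (running Σ = -0.173225-0.009227i)
  m=2: -0.299467+0.085729i × -0.061719-0.083873i = +0.025673+0.019826i  (running Σ = -0.147552+0.010599i)
  m=3: -0.129188+0.057416i × +0.318585-0.053437i = -0.038089+0.025195i  (running Σ = -0.185641+0.035794i)
  m=4: +0.382981-0.238847i × +0.015138-0.048588i = -0.005808-0.022224i  (running Σ = -0.191449+0.013570i)
  m=5: -0.320615+0.268430i × +0.258504+0.250775i = -0.150196-0.011012i  (running Σ = -0.341645+0.002559i)
  m=6: +0.155636-0.172395i × -0.068920+0.023790i = -0.006625+0.015584i  (running Σ = -0.348270+0.018143i)
  m=7: -0.047347+0.069964i × -0.052664+0.385326i = -0.024465-0.021929i  (running Σ = -0.372736-0.003786i)
  m=8: +0.008162-0.016661i × -0.343309-0.236910i = -0.006749+0.003786i  (running Σ = -0.379485+0.000000i)
Total Σ_m = -0.379485+0.000000i. Multiply by 0.739198: -0.280515+0.000000i. P_8(cos γ) = -0.280515

-0.280515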